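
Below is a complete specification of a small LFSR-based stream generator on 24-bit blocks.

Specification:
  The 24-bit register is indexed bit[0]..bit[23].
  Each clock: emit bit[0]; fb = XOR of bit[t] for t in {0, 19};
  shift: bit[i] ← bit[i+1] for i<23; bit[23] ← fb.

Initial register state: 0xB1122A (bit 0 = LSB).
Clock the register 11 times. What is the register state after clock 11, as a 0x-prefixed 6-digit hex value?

reg_0 = 0xB1122A
clock 1: out=0, reg = 0x588915
clock 2: out=1, reg = 0x2C448A
clock 3: out=0, reg = 0x962245
clock 4: out=1, reg = 0xCB1122
clock 5: out=0, reg = 0xE58891
clock 6: out=1, reg = 0xF2C448
clock 7: out=0, reg = 0x796224
clock 8: out=0, reg = 0xBCB112
clock 9: out=0, reg = 0xDE5889
clock 10: out=1, reg = 0x6F2C44
clock 11: out=0, reg = 0xB79622

0xB79622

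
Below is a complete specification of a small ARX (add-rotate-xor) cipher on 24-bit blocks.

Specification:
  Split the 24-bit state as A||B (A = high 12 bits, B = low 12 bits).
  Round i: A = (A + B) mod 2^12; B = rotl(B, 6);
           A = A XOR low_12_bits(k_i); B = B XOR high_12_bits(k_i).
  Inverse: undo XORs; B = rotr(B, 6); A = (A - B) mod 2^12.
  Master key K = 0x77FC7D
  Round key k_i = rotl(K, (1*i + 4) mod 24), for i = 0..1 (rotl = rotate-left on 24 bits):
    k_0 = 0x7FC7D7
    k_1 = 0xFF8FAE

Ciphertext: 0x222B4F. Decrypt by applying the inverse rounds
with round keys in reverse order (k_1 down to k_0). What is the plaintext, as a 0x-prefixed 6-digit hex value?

0xCC5BA8

s_0 = ciphertext = 0x222B4F
s_1 = InvRound(s_0, k_1) = 0xFBADD2
s_2 = InvRound(s_1, k_0) = 0xCC5BA8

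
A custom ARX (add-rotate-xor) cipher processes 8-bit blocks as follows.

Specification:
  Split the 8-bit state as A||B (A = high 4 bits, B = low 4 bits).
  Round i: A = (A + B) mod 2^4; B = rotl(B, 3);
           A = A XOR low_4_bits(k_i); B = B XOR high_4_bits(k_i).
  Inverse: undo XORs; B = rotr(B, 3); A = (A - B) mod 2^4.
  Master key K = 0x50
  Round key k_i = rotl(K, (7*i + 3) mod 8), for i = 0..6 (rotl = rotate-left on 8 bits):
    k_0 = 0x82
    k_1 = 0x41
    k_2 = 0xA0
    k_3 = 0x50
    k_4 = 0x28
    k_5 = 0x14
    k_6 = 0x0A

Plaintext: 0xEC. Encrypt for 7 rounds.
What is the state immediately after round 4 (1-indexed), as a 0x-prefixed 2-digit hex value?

0xDC

s_0 = plaintext = 0xEC
s_1 = Round(s_0, k_0) = 0x8E
s_2 = Round(s_1, k_1) = 0x73
s_3 = Round(s_2, k_2) = 0xA3
s_4 = Round(s_3, k_3) = 0xDC
s_5 = Round(s_4, k_4) = 0x14
s_6 = Round(s_5, k_5) = 0x13
s_7 = Round(s_6, k_6) = 0xE9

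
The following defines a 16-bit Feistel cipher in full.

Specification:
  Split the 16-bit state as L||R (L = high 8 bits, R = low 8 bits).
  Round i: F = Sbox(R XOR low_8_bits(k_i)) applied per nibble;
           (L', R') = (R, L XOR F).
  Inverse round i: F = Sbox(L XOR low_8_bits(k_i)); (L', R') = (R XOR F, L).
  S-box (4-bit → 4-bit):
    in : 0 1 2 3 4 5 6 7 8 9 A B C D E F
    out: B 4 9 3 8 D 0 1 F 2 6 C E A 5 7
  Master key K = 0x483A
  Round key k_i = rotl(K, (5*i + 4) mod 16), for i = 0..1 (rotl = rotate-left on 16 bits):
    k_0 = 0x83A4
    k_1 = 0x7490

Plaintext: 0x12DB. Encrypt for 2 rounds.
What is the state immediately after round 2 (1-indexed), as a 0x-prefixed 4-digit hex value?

s_0 = plaintext = 0x12DB
s_1 = Round(s_0, k_0) = 0xDB05
s_2 = Round(s_1, k_1) = 0x05F6

0x05F6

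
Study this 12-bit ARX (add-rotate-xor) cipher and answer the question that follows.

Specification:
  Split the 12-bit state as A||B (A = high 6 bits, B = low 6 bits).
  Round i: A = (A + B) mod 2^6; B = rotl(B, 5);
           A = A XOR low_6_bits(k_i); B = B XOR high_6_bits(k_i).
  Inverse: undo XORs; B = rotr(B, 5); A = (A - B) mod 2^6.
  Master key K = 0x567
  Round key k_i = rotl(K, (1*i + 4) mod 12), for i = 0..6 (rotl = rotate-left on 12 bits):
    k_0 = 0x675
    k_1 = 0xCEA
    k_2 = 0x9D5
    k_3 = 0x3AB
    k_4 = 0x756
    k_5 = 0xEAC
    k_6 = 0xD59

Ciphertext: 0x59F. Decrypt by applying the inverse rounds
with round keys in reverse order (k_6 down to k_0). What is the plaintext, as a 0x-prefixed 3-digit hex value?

0x123

s_0 = ciphertext = 0x59F
s_1 = InvRound(s_0, k_6) = 0xE95
s_2 = InvRound(s_1, k_5) = 0xDDF
s_3 = InvRound(s_2, k_4) = 0x744
s_4 = InvRound(s_3, k_3) = 0x894
s_5 = InvRound(s_4, k_2) = 0x427
s_6 = InvRound(s_5, k_1) = 0x4A8
s_7 = InvRound(s_6, k_0) = 0x123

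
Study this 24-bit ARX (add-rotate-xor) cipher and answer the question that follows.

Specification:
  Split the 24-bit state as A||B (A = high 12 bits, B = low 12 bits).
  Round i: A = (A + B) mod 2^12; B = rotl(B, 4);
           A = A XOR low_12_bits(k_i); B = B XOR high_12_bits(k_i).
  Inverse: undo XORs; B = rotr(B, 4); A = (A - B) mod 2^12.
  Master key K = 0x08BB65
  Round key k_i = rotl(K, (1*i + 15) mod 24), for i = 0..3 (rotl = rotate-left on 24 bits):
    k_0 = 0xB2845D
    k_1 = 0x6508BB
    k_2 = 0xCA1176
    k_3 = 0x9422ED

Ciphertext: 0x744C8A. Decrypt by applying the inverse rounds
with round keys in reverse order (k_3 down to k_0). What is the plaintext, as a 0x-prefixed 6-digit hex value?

0x9B2949

s_0 = ciphertext = 0x744C8A
s_1 = InvRound(s_0, k_3) = 0xD4D85C
s_2 = InvRound(s_1, k_2) = 0xEECD4F
s_3 = InvRound(s_2, k_1) = 0x6A6FB1
s_4 = InvRound(s_3, k_0) = 0x9B2949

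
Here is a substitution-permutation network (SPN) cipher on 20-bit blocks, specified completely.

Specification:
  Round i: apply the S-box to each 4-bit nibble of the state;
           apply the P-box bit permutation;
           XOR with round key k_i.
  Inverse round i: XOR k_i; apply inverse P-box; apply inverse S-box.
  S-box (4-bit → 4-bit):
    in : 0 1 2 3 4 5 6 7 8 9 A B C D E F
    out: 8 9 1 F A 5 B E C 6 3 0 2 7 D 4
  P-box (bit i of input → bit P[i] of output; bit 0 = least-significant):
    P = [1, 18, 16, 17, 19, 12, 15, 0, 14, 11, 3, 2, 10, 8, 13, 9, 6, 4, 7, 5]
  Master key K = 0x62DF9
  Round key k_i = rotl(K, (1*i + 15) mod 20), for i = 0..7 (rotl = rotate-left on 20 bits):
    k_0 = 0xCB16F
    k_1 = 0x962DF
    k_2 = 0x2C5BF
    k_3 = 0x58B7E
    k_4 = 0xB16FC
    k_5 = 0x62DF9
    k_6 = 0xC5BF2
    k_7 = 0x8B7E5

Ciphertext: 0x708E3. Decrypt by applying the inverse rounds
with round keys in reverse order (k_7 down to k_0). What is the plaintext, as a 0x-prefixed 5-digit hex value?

0x8F7E3

s_0 = ciphertext = 0x708E3
s_1 = InvRound(s_0, k_7) = 0xB34D3
s_2 = InvRound(s_1, k_6) = 0x03A07
s_3 = InvRound(s_2, k_5) = 0x368C6
s_4 = InvRound(s_3, k_4) = 0x4EDA2
s_5 = InvRound(s_4, k_3) = 0xDEEBF
s_6 = InvRound(s_5, k_2) = 0xB7C27
s_7 = InvRound(s_6, k_1) = 0x319C0
s_8 = InvRound(s_7, k_0) = 0x8F7E3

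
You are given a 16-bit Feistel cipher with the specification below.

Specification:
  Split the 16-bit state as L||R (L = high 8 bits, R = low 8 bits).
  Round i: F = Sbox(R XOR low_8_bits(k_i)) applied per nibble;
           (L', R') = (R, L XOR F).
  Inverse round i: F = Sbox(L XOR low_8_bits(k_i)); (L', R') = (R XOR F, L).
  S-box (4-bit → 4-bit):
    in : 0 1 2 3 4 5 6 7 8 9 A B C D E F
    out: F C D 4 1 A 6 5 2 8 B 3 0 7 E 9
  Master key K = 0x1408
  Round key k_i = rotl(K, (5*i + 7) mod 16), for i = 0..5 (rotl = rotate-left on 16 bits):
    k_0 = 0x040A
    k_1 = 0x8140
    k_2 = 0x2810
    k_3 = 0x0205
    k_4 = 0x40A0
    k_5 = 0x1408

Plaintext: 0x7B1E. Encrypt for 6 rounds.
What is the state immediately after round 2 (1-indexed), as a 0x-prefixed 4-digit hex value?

s_0 = plaintext = 0x7B1E
s_1 = Round(s_0, k_0) = 0x1EBA
s_2 = Round(s_1, k_1) = 0xBA85
s_3 = Round(s_2, k_2) = 0x8530
s_4 = Round(s_3, k_3) = 0x30CF
s_5 = Round(s_4, k_4) = 0xCF59
s_6 = Round(s_5, k_5) = 0x5963

0xBA85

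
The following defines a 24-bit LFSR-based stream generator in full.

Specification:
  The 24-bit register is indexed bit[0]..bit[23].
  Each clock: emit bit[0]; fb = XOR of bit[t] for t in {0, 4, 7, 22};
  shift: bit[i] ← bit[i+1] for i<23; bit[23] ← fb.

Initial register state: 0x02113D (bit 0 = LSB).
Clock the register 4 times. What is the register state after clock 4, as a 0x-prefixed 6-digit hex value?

reg_0 = 0x02113D
clock 1: out=1, reg = 0x01089E
clock 2: out=0, reg = 0x00844F
clock 3: out=1, reg = 0x804227
clock 4: out=1, reg = 0xC02113

0xC02113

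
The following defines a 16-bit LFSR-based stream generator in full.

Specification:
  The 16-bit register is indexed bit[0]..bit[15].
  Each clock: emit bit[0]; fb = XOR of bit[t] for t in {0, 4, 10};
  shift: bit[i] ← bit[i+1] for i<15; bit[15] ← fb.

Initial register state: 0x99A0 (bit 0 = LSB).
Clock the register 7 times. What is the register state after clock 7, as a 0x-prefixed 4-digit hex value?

reg_0 = 0x99A0
clock 1: out=0, reg = 0x4CD0
clock 2: out=0, reg = 0x2668
clock 3: out=0, reg = 0x9334
clock 4: out=0, reg = 0xC99A
clock 5: out=0, reg = 0xE4CD
clock 6: out=1, reg = 0x7266
clock 7: out=0, reg = 0x3933

0x3933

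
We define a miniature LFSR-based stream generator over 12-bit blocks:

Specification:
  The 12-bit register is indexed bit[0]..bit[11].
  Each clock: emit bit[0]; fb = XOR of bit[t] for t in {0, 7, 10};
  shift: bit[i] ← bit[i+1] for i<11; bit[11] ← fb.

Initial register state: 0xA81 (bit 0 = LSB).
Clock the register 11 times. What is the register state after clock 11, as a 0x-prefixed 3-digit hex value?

reg_0 = 0xA81
clock 1: out=1, reg = 0x540
clock 2: out=0, reg = 0xAA0
clock 3: out=0, reg = 0xD50
clock 4: out=0, reg = 0xEA8
clock 5: out=0, reg = 0x754
clock 6: out=0, reg = 0xBAA
clock 7: out=0, reg = 0xDD5
clock 8: out=1, reg = 0xEEA
clock 9: out=0, reg = 0x775
clock 10: out=1, reg = 0x3BA
clock 11: out=0, reg = 0x9DD

0x9DD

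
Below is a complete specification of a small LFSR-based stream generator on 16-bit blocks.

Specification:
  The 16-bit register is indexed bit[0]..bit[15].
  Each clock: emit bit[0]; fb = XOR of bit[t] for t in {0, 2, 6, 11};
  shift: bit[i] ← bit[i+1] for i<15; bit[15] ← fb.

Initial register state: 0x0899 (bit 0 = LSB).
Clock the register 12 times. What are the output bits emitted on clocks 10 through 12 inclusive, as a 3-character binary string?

001

reg_0 = 0x0899
clock 1: out=1, reg = 0x044C
clock 2: out=0, reg = 0x0226
clock 3: out=0, reg = 0x8113
clock 4: out=1, reg = 0xC089
clock 5: out=1, reg = 0xE044
clock 6: out=0, reg = 0x7022
clock 7: out=0, reg = 0x3811
clock 8: out=1, reg = 0x1C08
clock 9: out=0, reg = 0x8E04
clock 10: out=0, reg = 0x4702
clock 11: out=0, reg = 0x2381
clock 12: out=1, reg = 0x91C0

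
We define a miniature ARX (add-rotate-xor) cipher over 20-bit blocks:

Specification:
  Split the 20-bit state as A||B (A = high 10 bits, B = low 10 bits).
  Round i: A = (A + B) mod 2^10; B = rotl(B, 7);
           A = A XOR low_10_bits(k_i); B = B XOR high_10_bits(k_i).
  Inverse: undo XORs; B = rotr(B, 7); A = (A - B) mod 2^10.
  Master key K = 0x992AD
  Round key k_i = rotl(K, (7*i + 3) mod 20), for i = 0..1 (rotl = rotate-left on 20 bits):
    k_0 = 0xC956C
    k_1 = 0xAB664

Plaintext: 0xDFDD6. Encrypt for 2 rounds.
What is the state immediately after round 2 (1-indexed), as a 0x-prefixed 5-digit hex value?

s_0 = plaintext = 0xDFDD6
s_1 = Round(s_0, k_0) = 0x0E41F
s_2 = Round(s_1, k_1) = 0x8F12E

0x8F12E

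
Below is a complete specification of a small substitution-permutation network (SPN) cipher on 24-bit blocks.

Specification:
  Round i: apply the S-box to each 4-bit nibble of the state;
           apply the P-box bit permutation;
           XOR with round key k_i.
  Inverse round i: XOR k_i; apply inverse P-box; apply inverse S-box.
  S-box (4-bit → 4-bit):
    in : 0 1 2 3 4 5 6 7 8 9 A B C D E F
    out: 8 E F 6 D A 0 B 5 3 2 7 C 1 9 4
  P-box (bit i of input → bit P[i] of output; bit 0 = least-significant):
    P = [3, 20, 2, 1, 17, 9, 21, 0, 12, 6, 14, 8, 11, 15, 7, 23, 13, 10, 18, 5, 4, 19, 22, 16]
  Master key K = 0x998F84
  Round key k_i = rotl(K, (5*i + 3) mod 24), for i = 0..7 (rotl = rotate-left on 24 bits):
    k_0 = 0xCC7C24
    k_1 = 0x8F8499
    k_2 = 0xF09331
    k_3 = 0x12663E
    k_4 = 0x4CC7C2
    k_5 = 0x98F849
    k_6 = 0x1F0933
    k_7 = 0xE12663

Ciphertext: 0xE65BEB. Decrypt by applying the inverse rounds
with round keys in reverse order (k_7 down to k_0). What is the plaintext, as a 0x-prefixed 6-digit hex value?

s_0 = ciphertext = 0xE65BEB
s_1 = InvRound(s_0, k_7) = 0x0B84DD
s_2 = InvRound(s_1, k_6) = 0x61B562
s_3 = InvRound(s_2, k_5) = 0x15ECC7
s_4 = InvRound(s_3, k_4) = 0x1DD053
s_5 = InvRound(s_4, k_3) = 0x52A978
s_6 = InvRound(s_5, k_2) = 0x6DE92D
s_7 = InvRound(s_6, k_1) = 0x874C8F
s_8 = InvRound(s_7, k_0) = 0x1EFDEE

0x1EFDEE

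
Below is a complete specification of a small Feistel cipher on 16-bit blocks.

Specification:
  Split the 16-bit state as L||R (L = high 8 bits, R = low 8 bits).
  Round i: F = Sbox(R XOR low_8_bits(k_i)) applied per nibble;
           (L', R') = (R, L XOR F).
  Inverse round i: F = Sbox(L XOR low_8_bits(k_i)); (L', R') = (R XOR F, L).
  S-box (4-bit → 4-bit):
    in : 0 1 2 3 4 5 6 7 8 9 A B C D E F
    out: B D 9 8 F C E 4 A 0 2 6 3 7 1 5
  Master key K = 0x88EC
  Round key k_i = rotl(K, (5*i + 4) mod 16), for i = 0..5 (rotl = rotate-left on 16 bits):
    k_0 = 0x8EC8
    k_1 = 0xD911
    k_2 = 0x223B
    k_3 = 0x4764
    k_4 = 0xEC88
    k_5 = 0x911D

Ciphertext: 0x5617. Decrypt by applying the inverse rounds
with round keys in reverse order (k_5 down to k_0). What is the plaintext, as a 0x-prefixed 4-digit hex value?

s_0 = ciphertext = 0x5617
s_1 = InvRound(s_0, k_5) = 0xE156
s_2 = InvRound(s_1, k_4) = 0xB6E1
s_3 = InvRound(s_2, k_3) = 0x98B6
s_4 = InvRound(s_3, k_2) = 0x9E98
s_5 = InvRound(s_4, k_1) = 0x3D9E
s_6 = InvRound(s_5, k_0) = 0xC23D

0xC23D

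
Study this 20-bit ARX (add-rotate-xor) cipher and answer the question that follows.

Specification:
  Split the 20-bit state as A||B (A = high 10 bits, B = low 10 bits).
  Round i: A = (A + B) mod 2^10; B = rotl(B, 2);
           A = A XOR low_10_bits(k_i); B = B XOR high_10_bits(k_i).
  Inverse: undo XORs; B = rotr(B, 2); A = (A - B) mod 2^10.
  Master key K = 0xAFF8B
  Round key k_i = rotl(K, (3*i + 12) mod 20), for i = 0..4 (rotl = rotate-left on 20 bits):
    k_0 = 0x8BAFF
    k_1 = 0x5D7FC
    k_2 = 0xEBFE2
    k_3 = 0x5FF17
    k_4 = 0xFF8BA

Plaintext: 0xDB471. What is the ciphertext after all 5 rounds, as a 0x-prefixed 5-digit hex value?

0xBF350

s_0 = plaintext = 0xDB471
s_1 = Round(s_0, k_0) = 0x487EA
s_2 = Round(s_1, k_1) = 0xBDEDE
s_3 = Round(s_2, k_2) = 0x8DCD5
s_4 = Round(s_3, k_3) = 0x06E2B
s_5 = Round(s_4, k_4) = 0xBF350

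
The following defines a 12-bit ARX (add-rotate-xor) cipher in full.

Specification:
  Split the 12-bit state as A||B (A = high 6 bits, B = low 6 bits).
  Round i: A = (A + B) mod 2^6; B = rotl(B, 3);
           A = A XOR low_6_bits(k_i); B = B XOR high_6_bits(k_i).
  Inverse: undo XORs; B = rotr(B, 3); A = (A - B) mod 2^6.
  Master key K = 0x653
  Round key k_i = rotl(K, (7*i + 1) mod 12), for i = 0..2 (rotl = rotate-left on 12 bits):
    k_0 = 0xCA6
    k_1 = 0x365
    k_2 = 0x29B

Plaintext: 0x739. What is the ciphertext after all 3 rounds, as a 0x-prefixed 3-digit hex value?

s_0 = plaintext = 0x739
s_1 = Round(s_0, k_0) = 0xCFD
s_2 = Round(s_1, k_1) = 0x562
s_3 = Round(s_2, k_2) = 0xB1E

0xB1E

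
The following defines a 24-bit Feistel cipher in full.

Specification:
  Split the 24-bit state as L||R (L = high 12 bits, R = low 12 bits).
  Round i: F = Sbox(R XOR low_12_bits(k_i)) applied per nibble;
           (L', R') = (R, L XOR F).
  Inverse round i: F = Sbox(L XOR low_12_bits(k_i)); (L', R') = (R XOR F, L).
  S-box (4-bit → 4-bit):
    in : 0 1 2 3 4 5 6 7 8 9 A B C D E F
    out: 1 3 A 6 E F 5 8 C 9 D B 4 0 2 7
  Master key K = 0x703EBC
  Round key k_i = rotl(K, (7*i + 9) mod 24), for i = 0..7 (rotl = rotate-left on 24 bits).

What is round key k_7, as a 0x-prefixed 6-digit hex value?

0xFAF1C0

K = 0x703EBC
k_0 = rotl(K, (7*0+9) mod 24) = rotl(K, 9) = 0x7D78E0
k_1 = rotl(K, (7*1+9) mod 24) = rotl(K, 16) = 0xBC703E
k_2 = rotl(K, (7*2+9) mod 24) = rotl(K, 23) = 0x381F5E
k_3 = rotl(K, (7*3+9) mod 24) = rotl(K, 6) = 0x0FAF1C
k_4 = rotl(K, (7*4+9) mod 24) = rotl(K, 13) = 0xD78E07
k_5 = rotl(K, (7*5+9) mod 24) = rotl(K, 20) = 0xC703EB
k_6 = rotl(K, (7*6+9) mod 24) = rotl(K, 3) = 0x81F5E3
k_7 = rotl(K, (7*7+9) mod 24) = rotl(K, 10) = 0xFAF1C0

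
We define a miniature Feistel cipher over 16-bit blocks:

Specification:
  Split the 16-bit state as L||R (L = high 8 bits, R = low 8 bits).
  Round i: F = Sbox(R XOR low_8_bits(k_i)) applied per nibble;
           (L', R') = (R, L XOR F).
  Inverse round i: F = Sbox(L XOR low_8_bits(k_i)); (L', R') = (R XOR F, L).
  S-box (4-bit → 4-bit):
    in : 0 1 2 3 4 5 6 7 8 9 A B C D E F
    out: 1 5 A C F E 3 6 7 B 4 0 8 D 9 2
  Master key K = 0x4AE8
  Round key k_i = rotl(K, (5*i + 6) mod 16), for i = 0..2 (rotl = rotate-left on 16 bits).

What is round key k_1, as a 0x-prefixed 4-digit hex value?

K = 0x4AE8
k_0 = rotl(K, (5*0+6) mod 16) = rotl(K, 6) = 0xBA12
k_1 = rotl(K, (5*1+6) mod 16) = rotl(K, 11) = 0x4257

0x4257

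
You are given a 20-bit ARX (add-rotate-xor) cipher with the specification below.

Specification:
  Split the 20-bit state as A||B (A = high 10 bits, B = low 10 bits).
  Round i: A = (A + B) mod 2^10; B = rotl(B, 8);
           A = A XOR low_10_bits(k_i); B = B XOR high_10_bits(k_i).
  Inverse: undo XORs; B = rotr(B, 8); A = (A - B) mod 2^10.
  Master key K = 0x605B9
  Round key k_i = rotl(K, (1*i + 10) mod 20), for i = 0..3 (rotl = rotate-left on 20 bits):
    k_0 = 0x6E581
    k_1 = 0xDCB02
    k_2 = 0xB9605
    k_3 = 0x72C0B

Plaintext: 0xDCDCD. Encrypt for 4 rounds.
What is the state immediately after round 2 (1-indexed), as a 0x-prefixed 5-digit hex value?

0xA2540

s_0 = plaintext = 0xDCDCD
s_1 = Round(s_0, k_0) = 0x304CA
s_2 = Round(s_1, k_1) = 0xA2540
s_3 = Round(s_2, k_2) = 0x732B5
s_4 = Round(s_3, k_3) = 0x22866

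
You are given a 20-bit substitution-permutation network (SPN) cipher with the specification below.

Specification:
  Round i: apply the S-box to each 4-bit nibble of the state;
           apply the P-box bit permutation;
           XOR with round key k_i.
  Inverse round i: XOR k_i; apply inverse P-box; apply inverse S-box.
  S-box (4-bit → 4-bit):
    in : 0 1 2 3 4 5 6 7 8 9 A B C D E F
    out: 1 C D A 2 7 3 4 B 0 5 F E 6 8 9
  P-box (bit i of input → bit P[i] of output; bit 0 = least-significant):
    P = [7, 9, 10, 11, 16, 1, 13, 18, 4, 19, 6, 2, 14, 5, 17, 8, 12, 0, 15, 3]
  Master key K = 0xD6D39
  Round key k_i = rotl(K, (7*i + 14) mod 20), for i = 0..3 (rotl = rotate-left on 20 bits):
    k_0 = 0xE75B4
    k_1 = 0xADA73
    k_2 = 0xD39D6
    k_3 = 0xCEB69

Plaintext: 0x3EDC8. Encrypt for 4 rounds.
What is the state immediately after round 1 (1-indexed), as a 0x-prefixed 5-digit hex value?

0x25E7F

s_0 = plaintext = 0x3EDC8
s_1 = Round(s_0, k_0) = 0x25E7F
s_2 = Round(s_1, k_1) = 0x822DF
s_3 = Round(s_2, k_2) = 0xF4009
s_4 = Round(s_3, k_3) = 0xDFB51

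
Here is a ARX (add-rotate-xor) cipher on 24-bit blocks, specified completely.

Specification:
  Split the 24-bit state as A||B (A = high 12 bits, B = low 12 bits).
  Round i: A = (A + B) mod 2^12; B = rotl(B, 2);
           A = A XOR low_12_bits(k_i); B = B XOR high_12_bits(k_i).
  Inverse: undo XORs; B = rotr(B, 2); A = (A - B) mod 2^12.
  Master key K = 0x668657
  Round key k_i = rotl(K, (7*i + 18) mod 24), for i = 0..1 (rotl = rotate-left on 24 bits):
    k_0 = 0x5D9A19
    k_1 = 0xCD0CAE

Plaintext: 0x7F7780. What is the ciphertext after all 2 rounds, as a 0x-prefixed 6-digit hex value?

0xDE83B2

s_0 = plaintext = 0x7F7780
s_1 = Round(s_0, k_0) = 0x56EBD8
s_2 = Round(s_1, k_1) = 0xDE83B2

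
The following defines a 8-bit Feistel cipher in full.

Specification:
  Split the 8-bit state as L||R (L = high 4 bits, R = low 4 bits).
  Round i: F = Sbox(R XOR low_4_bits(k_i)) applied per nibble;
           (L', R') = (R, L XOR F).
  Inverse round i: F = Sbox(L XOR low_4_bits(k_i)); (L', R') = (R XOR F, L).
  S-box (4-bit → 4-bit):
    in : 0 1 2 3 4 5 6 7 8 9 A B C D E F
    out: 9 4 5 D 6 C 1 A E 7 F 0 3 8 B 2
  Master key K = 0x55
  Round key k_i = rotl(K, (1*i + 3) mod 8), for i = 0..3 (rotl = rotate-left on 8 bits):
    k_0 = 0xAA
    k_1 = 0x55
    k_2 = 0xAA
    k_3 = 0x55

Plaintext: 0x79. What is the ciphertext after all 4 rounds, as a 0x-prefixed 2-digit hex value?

0xEB

s_0 = plaintext = 0x79
s_1 = Round(s_0, k_0) = 0x9A
s_2 = Round(s_1, k_1) = 0xAB
s_3 = Round(s_2, k_2) = 0xBE
s_4 = Round(s_3, k_3) = 0xEB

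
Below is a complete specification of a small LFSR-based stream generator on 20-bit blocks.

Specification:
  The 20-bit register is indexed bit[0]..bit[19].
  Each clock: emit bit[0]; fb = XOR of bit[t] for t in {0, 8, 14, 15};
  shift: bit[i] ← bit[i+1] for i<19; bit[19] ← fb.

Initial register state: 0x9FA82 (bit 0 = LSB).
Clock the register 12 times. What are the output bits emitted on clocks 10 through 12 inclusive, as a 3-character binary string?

101

reg_0 = 0x9FA82
clock 1: out=0, reg = 0x4FD41
clock 2: out=1, reg = 0x27EA0
clock 3: out=0, reg = 0x93F50
clock 4: out=0, reg = 0xC9FA8
clock 5: out=0, reg = 0x64FD4
clock 6: out=0, reg = 0x327EA
clock 7: out=0, reg = 0x993F5
clock 8: out=1, reg = 0xCC9FA
clock 9: out=0, reg = 0xE64FD
clock 10: out=1, reg = 0x7327E
clock 11: out=0, reg = 0x3993F
clock 12: out=1, reg = 0x9CC9F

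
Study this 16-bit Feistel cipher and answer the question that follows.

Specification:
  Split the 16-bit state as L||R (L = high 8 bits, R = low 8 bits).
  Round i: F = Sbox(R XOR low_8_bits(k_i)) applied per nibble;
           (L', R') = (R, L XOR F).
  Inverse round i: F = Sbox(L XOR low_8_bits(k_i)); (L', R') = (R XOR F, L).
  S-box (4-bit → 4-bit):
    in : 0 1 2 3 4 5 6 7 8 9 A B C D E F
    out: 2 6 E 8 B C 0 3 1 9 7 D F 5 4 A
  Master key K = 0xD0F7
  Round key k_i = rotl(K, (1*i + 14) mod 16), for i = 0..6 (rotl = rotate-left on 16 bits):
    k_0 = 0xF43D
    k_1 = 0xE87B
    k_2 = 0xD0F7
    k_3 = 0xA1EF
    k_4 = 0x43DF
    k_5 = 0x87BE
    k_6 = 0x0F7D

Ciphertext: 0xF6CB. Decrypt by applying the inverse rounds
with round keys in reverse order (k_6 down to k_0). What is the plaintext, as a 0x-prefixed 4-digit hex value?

s_0 = ciphertext = 0xF6CB
s_1 = InvRound(s_0, k_6) = 0xD6F6
s_2 = InvRound(s_1, k_5) = 0xF7D6
s_3 = InvRound(s_2, k_4) = 0x37F7
s_4 = InvRound(s_3, k_3) = 0xA637
s_5 = InvRound(s_4, k_2) = 0xF1A6
s_6 = InvRound(s_5, k_1) = 0xB1F1
s_7 = InvRound(s_6, k_0) = 0xEEB1

0xEEB1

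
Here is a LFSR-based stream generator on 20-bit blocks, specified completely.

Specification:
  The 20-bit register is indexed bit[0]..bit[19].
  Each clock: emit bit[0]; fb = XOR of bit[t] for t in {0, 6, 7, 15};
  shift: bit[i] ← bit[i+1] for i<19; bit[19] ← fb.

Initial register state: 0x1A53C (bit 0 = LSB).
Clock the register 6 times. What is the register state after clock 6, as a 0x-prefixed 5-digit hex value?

reg_0 = 0x1A53C
clock 1: out=0, reg = 0x8D29E
clock 2: out=0, reg = 0x4694F
clock 3: out=1, reg = 0x234A7
clock 4: out=1, reg = 0x11A53
clock 5: out=1, reg = 0x08D29
clock 6: out=1, reg = 0x04694

0x04694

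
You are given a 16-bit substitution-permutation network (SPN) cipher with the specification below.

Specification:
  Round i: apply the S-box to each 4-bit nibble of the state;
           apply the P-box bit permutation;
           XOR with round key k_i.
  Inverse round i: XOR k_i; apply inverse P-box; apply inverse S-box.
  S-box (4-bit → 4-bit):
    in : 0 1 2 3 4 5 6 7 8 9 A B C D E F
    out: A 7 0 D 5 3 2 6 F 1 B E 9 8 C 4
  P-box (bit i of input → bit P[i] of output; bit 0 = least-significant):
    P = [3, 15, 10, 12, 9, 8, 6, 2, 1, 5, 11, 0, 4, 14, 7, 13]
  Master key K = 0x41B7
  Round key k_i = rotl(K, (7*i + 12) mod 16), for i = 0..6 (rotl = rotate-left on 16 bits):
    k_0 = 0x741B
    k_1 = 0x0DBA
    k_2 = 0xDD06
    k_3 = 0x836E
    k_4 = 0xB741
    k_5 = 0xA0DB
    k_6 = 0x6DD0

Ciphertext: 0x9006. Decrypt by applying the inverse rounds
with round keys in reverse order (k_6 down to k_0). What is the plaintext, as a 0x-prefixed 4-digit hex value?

s_0 = ciphertext = 0x9006
s_1 = InvRound(s_0, k_6) = 0x84BB
s_2 = InvRound(s_1, k_5) = 0xD6FF
s_3 = InvRound(s_2, k_4) = 0x8509
s_4 = InvRound(s_3, k_3) = 0x2A3F
s_5 = InvRound(s_4, k_2) = 0xA058
s_6 = InvRound(s_5, k_1) = 0xE177
s_7 = InvRound(s_6, k_0) = 0x26B8

0x26B8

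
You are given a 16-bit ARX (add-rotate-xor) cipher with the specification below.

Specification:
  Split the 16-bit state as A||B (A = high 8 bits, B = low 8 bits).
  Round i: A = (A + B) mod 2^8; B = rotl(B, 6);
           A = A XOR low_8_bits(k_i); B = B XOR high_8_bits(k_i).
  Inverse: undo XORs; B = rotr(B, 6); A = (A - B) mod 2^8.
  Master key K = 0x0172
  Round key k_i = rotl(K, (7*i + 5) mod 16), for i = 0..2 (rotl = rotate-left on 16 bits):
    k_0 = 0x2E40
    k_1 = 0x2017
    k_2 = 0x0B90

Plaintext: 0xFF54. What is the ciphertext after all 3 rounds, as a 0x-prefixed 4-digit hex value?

0xD7B0

s_0 = plaintext = 0xFF54
s_1 = Round(s_0, k_0) = 0x133B
s_2 = Round(s_1, k_1) = 0x59EE
s_3 = Round(s_2, k_2) = 0xD7B0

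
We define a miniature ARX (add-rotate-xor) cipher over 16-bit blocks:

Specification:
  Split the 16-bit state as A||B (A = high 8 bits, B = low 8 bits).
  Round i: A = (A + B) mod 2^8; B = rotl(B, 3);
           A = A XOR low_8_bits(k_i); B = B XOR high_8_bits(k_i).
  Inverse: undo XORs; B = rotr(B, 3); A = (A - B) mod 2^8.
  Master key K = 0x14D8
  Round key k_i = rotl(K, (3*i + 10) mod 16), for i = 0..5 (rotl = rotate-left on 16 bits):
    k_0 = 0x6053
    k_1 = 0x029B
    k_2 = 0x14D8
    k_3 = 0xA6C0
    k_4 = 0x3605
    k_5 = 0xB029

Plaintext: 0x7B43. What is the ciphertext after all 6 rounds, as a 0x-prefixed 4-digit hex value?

0xA09D

s_0 = plaintext = 0x7B43
s_1 = Round(s_0, k_0) = 0xED7A
s_2 = Round(s_1, k_1) = 0xFCD1
s_3 = Round(s_2, k_2) = 0x159A
s_4 = Round(s_3, k_3) = 0x6F72
s_5 = Round(s_4, k_4) = 0xE4A5
s_6 = Round(s_5, k_5) = 0xA09D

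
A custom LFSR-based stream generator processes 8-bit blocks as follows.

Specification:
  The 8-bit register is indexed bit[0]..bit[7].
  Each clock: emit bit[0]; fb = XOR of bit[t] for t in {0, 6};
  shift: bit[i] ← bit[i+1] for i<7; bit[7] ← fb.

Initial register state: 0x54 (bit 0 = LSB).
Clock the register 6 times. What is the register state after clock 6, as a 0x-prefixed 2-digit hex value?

0x45

reg_0 = 0x54
clock 1: out=0, reg = 0xAA
clock 2: out=0, reg = 0x55
clock 3: out=1, reg = 0x2A
clock 4: out=0, reg = 0x15
clock 5: out=1, reg = 0x8A
clock 6: out=0, reg = 0x45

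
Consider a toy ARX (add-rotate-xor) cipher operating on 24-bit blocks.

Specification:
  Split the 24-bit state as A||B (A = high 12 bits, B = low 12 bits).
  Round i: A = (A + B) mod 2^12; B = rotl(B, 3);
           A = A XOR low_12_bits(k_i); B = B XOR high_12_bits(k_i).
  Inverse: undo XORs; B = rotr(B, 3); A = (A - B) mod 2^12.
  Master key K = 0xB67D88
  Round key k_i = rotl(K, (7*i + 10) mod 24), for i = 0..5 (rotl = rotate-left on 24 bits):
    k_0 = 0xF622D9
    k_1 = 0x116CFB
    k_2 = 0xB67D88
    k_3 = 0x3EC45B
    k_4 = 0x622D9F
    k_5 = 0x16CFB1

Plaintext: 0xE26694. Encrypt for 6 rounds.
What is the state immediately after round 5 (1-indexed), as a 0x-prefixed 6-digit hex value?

0x30174D

s_0 = plaintext = 0xE26694
s_1 = Round(s_0, k_0) = 0x663BC1
s_2 = Round(s_1, k_1) = 0xEDFF1B
s_3 = Round(s_2, k_2) = 0x0723B8
s_4 = Round(s_3, k_3) = 0x071E2D
s_5 = Round(s_4, k_4) = 0x30174D
s_6 = Round(s_5, k_5) = 0x5FFB07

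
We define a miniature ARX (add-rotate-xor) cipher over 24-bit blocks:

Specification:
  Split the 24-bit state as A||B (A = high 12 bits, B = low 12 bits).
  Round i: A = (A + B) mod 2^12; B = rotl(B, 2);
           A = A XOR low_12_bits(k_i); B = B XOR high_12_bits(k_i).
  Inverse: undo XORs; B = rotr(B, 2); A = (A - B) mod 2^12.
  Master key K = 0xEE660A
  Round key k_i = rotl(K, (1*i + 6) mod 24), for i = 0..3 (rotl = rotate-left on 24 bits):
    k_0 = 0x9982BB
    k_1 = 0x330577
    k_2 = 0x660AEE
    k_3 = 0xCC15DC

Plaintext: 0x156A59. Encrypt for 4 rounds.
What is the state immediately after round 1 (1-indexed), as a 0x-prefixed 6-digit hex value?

0x9140FE

s_0 = plaintext = 0x156A59
s_1 = Round(s_0, k_0) = 0x9140FE
s_2 = Round(s_1, k_1) = 0xF650C8
s_3 = Round(s_2, k_2) = 0xAC3540
s_4 = Round(s_3, k_3) = 0x5DF9C0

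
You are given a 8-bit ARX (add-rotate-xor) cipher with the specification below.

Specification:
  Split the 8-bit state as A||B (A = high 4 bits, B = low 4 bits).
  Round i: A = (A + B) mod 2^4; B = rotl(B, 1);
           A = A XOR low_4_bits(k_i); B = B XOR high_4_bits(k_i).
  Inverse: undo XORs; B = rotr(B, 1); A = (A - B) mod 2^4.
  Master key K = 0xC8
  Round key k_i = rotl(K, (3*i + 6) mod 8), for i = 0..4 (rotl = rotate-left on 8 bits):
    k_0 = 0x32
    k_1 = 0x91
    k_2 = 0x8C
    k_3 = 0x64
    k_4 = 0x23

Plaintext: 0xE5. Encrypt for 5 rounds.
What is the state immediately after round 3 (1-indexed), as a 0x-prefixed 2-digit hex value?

s_0 = plaintext = 0xE5
s_1 = Round(s_0, k_0) = 0x19
s_2 = Round(s_1, k_1) = 0xBA
s_3 = Round(s_2, k_2) = 0x9D
s_4 = Round(s_3, k_3) = 0x2D
s_5 = Round(s_4, k_4) = 0xC9

0x9D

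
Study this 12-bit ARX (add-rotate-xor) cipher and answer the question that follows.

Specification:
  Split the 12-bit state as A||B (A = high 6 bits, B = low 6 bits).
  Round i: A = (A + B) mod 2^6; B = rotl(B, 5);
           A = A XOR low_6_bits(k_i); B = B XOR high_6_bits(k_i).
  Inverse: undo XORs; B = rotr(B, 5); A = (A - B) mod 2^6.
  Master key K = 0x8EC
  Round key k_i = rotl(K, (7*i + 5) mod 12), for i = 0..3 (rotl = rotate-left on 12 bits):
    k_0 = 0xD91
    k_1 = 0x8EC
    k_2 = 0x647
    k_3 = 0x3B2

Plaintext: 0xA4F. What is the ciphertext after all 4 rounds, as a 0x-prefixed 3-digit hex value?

0x410

s_0 = plaintext = 0xA4F
s_1 = Round(s_0, k_0) = 0xA51
s_2 = Round(s_1, k_1) = 0x58B
s_3 = Round(s_2, k_2) = 0x9BC
s_4 = Round(s_3, k_3) = 0x410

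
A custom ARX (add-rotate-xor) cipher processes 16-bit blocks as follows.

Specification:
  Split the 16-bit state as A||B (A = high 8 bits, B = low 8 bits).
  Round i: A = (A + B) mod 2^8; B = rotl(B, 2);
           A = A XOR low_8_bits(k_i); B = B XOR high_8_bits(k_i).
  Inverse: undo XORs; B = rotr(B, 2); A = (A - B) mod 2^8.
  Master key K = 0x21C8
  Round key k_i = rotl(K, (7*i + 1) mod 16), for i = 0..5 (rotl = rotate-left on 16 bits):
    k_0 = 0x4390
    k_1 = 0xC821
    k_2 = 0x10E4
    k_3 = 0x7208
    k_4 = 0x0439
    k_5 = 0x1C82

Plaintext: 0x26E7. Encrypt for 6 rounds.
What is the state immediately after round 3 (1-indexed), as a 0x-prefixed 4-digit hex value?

0xF7FE

s_0 = plaintext = 0x26E7
s_1 = Round(s_0, k_0) = 0x9DDC
s_2 = Round(s_1, k_1) = 0x58BB
s_3 = Round(s_2, k_2) = 0xF7FE
s_4 = Round(s_3, k_3) = 0xFD89
s_5 = Round(s_4, k_4) = 0xBF22
s_6 = Round(s_5, k_5) = 0x6394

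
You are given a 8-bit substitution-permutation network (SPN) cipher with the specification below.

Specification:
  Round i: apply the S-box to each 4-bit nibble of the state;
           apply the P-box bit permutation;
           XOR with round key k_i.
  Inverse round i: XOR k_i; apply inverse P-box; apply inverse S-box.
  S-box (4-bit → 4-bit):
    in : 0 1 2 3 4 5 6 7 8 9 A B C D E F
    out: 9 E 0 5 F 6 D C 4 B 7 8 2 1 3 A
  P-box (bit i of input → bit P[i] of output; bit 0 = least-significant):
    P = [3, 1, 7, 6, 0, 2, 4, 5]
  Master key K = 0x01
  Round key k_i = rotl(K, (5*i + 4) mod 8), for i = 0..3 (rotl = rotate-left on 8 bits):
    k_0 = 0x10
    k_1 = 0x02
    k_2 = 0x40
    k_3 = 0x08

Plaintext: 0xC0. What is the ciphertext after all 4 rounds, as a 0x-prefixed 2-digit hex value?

0x22

s_0 = plaintext = 0xC0
s_1 = Round(s_0, k_0) = 0x5C
s_2 = Round(s_1, k_1) = 0x14
s_3 = Round(s_2, k_2) = 0xBE
s_4 = Round(s_3, k_3) = 0x22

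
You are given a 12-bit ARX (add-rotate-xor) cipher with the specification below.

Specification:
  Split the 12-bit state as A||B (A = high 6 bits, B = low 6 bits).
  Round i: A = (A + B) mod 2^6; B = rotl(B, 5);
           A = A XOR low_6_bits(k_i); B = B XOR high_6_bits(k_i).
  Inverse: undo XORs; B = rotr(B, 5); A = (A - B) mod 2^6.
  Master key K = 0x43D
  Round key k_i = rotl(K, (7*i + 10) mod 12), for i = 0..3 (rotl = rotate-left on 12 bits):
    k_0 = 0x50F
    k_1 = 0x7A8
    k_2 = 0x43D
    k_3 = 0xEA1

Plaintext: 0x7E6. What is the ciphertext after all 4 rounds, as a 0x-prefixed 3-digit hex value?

s_0 = plaintext = 0x7E6
s_1 = Round(s_0, k_0) = 0x287
s_2 = Round(s_1, k_1) = 0xE7D
s_3 = Round(s_2, k_2) = 0x2EE
s_4 = Round(s_3, k_3) = 0x62D

0x62D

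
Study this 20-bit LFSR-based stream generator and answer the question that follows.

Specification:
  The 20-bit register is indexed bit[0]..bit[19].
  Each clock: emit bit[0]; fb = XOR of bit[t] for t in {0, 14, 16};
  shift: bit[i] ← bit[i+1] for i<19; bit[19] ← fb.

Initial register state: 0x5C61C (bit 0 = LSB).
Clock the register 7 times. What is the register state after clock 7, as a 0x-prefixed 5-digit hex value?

reg_0 = 0x5C61C
clock 1: out=0, reg = 0x2E30E
clock 2: out=0, reg = 0x97187
clock 3: out=1, reg = 0xCB8C3
clock 4: out=1, reg = 0xE5C61
clock 5: out=1, reg = 0x72E30
clock 6: out=0, reg = 0xB9718
clock 7: out=0, reg = 0xDCB8C

0xDCB8C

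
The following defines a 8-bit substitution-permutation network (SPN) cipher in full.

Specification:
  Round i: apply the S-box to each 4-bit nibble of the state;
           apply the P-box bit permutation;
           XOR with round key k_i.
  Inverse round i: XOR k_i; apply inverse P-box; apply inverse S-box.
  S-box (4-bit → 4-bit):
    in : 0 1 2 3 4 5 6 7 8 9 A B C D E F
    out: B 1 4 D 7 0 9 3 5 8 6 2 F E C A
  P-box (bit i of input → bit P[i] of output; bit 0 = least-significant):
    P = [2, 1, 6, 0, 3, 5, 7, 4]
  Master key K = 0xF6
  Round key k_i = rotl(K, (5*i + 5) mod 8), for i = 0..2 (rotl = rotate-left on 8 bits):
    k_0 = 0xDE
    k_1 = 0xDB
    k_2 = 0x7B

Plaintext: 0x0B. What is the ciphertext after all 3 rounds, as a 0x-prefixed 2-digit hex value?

0x00

s_0 = plaintext = 0x0B
s_1 = Round(s_0, k_0) = 0xE4
s_2 = Round(s_1, k_1) = 0x0D
s_3 = Round(s_2, k_2) = 0x00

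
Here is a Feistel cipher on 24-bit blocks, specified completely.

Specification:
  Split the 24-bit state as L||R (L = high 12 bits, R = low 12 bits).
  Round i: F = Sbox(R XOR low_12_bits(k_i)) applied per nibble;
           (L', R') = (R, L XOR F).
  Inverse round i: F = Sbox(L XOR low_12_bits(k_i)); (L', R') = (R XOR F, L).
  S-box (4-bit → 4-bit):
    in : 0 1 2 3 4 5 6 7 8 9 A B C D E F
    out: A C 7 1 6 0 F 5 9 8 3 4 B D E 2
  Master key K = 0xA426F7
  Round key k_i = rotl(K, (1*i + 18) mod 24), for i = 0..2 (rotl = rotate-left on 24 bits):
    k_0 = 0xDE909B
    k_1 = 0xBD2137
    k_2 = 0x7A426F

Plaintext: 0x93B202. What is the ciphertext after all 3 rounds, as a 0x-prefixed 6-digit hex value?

s_0 = plaintext = 0x93B202
s_1 = Round(s_0, k_0) = 0x202EB3
s_2 = Round(s_1, k_1) = 0xEB3094
s_3 = Round(s_2, k_2) = 0x094997

0x094997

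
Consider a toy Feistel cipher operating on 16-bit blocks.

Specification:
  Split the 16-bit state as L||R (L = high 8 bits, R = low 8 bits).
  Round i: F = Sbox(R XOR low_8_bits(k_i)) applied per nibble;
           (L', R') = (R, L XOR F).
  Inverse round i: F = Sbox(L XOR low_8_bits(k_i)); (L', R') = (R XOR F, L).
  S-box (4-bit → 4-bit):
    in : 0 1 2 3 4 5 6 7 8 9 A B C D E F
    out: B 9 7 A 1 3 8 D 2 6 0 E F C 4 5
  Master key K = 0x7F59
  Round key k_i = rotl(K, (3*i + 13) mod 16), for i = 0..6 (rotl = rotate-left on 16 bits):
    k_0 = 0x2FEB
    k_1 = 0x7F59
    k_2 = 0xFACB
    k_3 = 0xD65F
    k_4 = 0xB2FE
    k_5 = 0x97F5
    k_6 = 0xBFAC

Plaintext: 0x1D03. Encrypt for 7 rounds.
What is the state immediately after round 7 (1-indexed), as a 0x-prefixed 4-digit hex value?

s_0 = plaintext = 0x1D03
s_1 = Round(s_0, k_0) = 0x035F
s_2 = Round(s_1, k_1) = 0x5FBB
s_3 = Round(s_2, k_2) = 0xBB84
s_4 = Round(s_3, k_3) = 0x8475
s_5 = Round(s_4, k_4) = 0x75AA
s_6 = Round(s_5, k_5) = 0xAA40
s_7 = Round(s_6, k_6) = 0x40E5

0x40E5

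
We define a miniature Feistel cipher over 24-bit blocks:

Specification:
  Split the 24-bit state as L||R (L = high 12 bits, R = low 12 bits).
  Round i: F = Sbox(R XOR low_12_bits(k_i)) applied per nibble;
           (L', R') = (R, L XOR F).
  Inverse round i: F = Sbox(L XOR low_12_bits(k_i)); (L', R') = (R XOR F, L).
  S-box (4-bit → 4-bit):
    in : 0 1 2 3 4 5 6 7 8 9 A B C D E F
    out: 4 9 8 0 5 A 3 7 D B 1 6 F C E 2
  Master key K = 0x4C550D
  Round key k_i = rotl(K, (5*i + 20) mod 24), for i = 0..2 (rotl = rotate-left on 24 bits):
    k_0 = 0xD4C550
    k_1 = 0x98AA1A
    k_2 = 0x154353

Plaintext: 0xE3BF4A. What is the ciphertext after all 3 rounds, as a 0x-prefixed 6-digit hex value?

0x52ECD6

s_0 = plaintext = 0xE3BF4A
s_1 = Round(s_0, k_0) = 0xF4AFAA
s_2 = Round(s_1, k_1) = 0xFAA52E
s_3 = Round(s_2, k_2) = 0x52ECD6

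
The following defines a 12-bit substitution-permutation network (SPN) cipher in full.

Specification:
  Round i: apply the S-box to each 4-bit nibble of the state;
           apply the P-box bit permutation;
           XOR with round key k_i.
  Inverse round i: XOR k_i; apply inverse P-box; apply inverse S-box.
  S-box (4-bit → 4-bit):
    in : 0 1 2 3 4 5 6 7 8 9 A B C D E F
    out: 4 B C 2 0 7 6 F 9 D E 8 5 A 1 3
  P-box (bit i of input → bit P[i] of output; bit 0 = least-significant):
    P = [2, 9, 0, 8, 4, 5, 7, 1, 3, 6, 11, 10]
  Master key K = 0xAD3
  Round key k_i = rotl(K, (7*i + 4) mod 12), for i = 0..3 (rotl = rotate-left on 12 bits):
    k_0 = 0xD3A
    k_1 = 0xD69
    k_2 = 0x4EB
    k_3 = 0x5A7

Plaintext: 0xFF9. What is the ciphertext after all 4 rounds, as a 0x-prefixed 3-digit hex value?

0xC2F

s_0 = plaintext = 0xFF9
s_1 = Round(s_0, k_0) = 0xC47
s_2 = Round(s_1, k_1) = 0x664
s_3 = Round(s_2, k_2) = 0xC0B
s_4 = Round(s_3, k_3) = 0xC2F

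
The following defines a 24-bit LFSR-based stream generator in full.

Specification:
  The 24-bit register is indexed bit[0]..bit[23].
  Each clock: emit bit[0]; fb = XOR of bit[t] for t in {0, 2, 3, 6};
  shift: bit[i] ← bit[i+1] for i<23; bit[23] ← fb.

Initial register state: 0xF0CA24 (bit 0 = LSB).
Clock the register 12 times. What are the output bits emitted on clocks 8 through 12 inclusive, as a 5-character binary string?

reg_0 = 0xF0CA24
clock 1: out=0, reg = 0xF86512
clock 2: out=0, reg = 0x7C3289
clock 3: out=1, reg = 0x3E1944
clock 4: out=0, reg = 0x1F0CA2
clock 5: out=0, reg = 0x0F8651
clock 6: out=1, reg = 0x07C328
clock 7: out=0, reg = 0x83E194
clock 8: out=0, reg = 0xC1F0CA
clock 9: out=0, reg = 0x60F865
clock 10: out=1, reg = 0xB07C32
clock 11: out=0, reg = 0x583E19
clock 12: out=1, reg = 0x2C1F0C

00101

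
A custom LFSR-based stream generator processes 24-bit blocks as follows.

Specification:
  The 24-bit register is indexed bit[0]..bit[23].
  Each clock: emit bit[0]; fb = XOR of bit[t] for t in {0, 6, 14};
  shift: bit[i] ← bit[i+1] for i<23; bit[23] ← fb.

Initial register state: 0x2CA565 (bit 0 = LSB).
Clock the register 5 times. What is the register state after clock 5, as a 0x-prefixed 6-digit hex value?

0x11652B

reg_0 = 0x2CA565
clock 1: out=1, reg = 0x1652B2
clock 2: out=0, reg = 0x8B2959
clock 3: out=1, reg = 0x4594AC
clock 4: out=0, reg = 0x22CA56
clock 5: out=0, reg = 0x11652B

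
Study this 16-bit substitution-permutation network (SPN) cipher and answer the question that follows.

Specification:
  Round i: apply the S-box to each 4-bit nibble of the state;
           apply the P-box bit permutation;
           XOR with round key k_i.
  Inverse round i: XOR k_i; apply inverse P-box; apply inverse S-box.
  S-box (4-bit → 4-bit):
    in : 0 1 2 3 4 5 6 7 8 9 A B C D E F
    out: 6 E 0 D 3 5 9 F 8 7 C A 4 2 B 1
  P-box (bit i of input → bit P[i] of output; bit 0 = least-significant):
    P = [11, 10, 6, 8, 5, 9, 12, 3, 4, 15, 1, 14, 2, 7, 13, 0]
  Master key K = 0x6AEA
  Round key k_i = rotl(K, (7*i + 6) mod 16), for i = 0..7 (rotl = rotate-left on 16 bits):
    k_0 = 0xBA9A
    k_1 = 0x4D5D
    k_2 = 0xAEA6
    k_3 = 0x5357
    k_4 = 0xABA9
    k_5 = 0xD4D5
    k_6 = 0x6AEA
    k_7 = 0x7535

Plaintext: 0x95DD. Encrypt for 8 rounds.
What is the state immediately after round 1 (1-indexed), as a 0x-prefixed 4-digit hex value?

0x9C0C

s_0 = plaintext = 0x95DD
s_1 = Round(s_0, k_0) = 0x9C0C
s_2 = Round(s_1, k_1) = 0x7F9B
s_3 = Round(s_2, k_2) = 0x9913
s_4 = Round(s_3, k_3) = 0xE889
s_5 = Round(s_4, k_4) = 0xE764
s_6 = Round(s_5, k_5) = 0x186A
s_7 = Round(s_6, k_6) = 0x0B03
s_8 = Round(s_7, k_7) = 0x8EF5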